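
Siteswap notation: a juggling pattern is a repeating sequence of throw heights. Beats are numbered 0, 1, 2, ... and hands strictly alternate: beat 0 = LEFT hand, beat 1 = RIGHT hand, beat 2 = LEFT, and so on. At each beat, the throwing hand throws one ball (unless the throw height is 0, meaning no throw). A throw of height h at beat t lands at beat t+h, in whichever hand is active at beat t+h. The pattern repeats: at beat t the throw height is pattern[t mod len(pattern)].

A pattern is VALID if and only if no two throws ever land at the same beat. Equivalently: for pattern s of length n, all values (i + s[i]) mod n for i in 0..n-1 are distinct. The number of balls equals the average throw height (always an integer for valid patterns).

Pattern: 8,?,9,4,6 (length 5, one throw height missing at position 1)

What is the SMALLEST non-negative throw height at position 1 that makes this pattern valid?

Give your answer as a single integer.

i=0: (0 + 8) mod 5 = 3
i=1: s[i]=? (unknown)
i=2: (2 + 9) mod 5 = 1
i=3: (3 + 4) mod 5 = 2
i=4: (4 + 6) mod 5 = 0
Known residues: [0, 1, 2, 3]; need a permutation of 0..4, so missing residue r = 4
Need (1 + s) mod 5 = 4; smallest s = (4 - 1) mod 5 = 3

Answer: 3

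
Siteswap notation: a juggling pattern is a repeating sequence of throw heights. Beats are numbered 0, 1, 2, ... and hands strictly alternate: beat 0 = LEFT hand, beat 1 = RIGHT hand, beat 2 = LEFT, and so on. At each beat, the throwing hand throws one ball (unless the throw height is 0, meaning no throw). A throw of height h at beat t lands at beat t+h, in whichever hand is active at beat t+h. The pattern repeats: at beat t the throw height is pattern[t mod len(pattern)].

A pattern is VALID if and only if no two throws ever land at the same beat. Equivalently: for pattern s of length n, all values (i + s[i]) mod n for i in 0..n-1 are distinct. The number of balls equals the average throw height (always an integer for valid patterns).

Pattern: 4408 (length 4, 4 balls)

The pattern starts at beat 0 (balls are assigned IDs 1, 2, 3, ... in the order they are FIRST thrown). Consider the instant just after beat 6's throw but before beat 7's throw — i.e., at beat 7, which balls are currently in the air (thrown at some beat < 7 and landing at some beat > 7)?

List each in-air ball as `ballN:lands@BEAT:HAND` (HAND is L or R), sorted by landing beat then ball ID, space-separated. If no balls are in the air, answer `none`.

Answer: ball1:lands@8:L ball2:lands@9:R ball3:lands@11:R

Derivation:
Beat 0 (L): throw ball1 h=4 -> lands@4:L; in-air after throw: [b1@4:L]
Beat 1 (R): throw ball2 h=4 -> lands@5:R; in-air after throw: [b1@4:L b2@5:R]
Beat 3 (R): throw ball3 h=8 -> lands@11:R; in-air after throw: [b1@4:L b2@5:R b3@11:R]
Beat 4 (L): throw ball1 h=4 -> lands@8:L; in-air after throw: [b2@5:R b1@8:L b3@11:R]
Beat 5 (R): throw ball2 h=4 -> lands@9:R; in-air after throw: [b1@8:L b2@9:R b3@11:R]
Beat 7 (R): throw ball4 h=8 -> lands@15:R; in-air after throw: [b1@8:L b2@9:R b3@11:R b4@15:R]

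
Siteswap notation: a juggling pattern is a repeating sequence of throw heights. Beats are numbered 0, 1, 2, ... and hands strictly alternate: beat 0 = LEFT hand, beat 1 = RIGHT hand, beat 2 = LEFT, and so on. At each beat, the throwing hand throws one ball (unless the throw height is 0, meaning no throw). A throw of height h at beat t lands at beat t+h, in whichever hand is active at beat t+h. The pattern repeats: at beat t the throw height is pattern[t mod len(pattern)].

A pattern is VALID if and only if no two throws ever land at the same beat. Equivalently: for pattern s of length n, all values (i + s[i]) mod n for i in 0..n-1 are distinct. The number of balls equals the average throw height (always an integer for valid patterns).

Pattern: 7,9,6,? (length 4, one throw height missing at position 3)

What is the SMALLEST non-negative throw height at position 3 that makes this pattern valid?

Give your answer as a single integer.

Answer: 2

Derivation:
i=0: (0 + 7) mod 4 = 3
i=1: (1 + 9) mod 4 = 2
i=2: (2 + 6) mod 4 = 0
i=3: s[i]=? (unknown)
Known residues: [0, 2, 3]; need a permutation of 0..3, so missing residue r = 1
Need (3 + s) mod 4 = 1; smallest s = (1 - 3) mod 4 = 2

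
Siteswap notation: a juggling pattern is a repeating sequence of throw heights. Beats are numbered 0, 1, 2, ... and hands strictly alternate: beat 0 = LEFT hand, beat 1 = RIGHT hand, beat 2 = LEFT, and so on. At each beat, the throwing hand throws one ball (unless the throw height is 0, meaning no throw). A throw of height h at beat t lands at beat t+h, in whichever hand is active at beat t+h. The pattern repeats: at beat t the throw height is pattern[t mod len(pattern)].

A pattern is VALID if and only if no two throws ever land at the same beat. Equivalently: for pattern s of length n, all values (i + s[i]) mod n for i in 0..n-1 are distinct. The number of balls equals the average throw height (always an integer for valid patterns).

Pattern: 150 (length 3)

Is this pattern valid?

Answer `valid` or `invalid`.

i=0: (i + s[i]) mod n = (0 + 1) mod 3 = 1
i=1: (i + s[i]) mod n = (1 + 5) mod 3 = 0
i=2: (i + s[i]) mod n = (2 + 0) mod 3 = 2
Residues: [1, 0, 2], distinct: True

Answer: valid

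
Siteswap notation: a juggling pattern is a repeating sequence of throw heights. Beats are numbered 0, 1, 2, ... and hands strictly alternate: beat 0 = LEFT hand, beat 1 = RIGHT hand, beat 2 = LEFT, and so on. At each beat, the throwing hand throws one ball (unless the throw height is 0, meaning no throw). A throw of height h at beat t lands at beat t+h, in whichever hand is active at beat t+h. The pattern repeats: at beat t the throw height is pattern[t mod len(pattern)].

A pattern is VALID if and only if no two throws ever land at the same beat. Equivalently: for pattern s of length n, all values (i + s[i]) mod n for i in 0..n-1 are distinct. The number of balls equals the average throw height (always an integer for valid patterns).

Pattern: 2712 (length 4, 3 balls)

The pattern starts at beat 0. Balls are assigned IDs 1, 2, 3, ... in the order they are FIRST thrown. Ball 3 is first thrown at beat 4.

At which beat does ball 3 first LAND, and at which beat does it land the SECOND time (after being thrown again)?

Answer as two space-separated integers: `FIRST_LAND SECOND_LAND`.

Answer: 6 7

Derivation:
Beat 0 (L): throw ball1 h=2 -> lands@2:L; in-air after throw: [b1@2:L]
Beat 1 (R): throw ball2 h=7 -> lands@8:L; in-air after throw: [b1@2:L b2@8:L]
Beat 2 (L): throw ball1 h=1 -> lands@3:R; in-air after throw: [b1@3:R b2@8:L]
Beat 3 (R): throw ball1 h=2 -> lands@5:R; in-air after throw: [b1@5:R b2@8:L]
Beat 4 (L): throw ball3 h=2 -> lands@6:L; in-air after throw: [b1@5:R b3@6:L b2@8:L]
Beat 5 (R): throw ball1 h=7 -> lands@12:L; in-air after throw: [b3@6:L b2@8:L b1@12:L]
Beat 6 (L): throw ball3 h=1 -> lands@7:R; in-air after throw: [b3@7:R b2@8:L b1@12:L]
Beat 7 (R): throw ball3 h=2 -> lands@9:R; in-air after throw: [b2@8:L b3@9:R b1@12:L]
Ball 3: thrown@4 h=2 -> first land @6; rethrown@6 h=1 -> second land @7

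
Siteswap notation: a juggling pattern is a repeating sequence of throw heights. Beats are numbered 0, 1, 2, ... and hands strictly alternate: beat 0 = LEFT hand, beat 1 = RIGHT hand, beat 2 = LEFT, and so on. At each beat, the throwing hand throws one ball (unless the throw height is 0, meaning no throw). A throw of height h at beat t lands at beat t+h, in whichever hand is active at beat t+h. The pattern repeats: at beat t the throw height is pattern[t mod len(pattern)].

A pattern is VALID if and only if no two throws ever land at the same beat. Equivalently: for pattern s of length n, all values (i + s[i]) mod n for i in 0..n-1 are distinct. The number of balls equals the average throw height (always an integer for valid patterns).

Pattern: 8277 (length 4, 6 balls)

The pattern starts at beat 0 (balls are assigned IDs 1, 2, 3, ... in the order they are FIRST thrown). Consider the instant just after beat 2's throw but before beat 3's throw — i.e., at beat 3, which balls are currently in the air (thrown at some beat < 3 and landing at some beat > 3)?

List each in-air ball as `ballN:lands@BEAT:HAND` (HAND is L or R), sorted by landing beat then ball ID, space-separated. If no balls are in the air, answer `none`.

Answer: ball1:lands@8:L ball3:lands@9:R

Derivation:
Beat 0 (L): throw ball1 h=8 -> lands@8:L; in-air after throw: [b1@8:L]
Beat 1 (R): throw ball2 h=2 -> lands@3:R; in-air after throw: [b2@3:R b1@8:L]
Beat 2 (L): throw ball3 h=7 -> lands@9:R; in-air after throw: [b2@3:R b1@8:L b3@9:R]
Beat 3 (R): throw ball2 h=7 -> lands@10:L; in-air after throw: [b1@8:L b3@9:R b2@10:L]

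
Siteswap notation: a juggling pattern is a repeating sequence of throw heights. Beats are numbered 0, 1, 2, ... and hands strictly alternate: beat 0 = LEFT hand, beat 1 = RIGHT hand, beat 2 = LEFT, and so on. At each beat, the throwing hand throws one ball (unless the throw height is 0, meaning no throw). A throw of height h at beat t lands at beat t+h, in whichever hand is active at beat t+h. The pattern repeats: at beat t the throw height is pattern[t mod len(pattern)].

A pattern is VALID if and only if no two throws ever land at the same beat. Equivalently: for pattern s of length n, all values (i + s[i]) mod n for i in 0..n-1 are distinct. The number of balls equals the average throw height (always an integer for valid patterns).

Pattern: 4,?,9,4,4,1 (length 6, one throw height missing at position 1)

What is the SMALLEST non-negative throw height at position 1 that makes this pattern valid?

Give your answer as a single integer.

i=0: (0 + 4) mod 6 = 4
i=1: s[i]=? (unknown)
i=2: (2 + 9) mod 6 = 5
i=3: (3 + 4) mod 6 = 1
i=4: (4 + 4) mod 6 = 2
i=5: (5 + 1) mod 6 = 0
Known residues: [0, 1, 2, 4, 5]; need a permutation of 0..5, so missing residue r = 3
Need (1 + s) mod 6 = 3; smallest s = (3 - 1) mod 6 = 2

Answer: 2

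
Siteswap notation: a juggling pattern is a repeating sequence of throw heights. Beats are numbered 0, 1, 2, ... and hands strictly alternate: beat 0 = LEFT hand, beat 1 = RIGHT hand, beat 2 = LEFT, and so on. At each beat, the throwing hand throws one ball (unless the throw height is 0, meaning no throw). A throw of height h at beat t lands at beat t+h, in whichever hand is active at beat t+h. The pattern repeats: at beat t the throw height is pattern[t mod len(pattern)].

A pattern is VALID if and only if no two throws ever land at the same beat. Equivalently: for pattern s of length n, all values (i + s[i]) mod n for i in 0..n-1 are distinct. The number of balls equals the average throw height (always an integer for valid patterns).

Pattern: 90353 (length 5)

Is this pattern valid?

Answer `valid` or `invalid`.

i=0: (i + s[i]) mod n = (0 + 9) mod 5 = 4
i=1: (i + s[i]) mod n = (1 + 0) mod 5 = 1
i=2: (i + s[i]) mod n = (2 + 3) mod 5 = 0
i=3: (i + s[i]) mod n = (3 + 5) mod 5 = 3
i=4: (i + s[i]) mod n = (4 + 3) mod 5 = 2
Residues: [4, 1, 0, 3, 2], distinct: True

Answer: valid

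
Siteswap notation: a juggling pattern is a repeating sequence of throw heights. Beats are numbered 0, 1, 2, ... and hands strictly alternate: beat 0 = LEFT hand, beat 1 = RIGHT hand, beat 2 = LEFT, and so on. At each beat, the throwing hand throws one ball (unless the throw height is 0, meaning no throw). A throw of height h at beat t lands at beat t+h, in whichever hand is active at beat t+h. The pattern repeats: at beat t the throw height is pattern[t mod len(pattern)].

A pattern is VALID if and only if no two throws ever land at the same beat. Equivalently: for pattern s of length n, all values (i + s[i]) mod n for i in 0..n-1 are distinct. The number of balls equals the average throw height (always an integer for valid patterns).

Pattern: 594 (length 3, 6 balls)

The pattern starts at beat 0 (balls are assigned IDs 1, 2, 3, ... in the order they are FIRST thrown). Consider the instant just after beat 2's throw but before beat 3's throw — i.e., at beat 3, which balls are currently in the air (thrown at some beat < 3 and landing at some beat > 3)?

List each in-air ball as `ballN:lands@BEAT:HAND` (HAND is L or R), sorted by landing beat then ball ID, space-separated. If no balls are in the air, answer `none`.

Answer: ball1:lands@5:R ball3:lands@6:L ball2:lands@10:L

Derivation:
Beat 0 (L): throw ball1 h=5 -> lands@5:R; in-air after throw: [b1@5:R]
Beat 1 (R): throw ball2 h=9 -> lands@10:L; in-air after throw: [b1@5:R b2@10:L]
Beat 2 (L): throw ball3 h=4 -> lands@6:L; in-air after throw: [b1@5:R b3@6:L b2@10:L]
Beat 3 (R): throw ball4 h=5 -> lands@8:L; in-air after throw: [b1@5:R b3@6:L b4@8:L b2@10:L]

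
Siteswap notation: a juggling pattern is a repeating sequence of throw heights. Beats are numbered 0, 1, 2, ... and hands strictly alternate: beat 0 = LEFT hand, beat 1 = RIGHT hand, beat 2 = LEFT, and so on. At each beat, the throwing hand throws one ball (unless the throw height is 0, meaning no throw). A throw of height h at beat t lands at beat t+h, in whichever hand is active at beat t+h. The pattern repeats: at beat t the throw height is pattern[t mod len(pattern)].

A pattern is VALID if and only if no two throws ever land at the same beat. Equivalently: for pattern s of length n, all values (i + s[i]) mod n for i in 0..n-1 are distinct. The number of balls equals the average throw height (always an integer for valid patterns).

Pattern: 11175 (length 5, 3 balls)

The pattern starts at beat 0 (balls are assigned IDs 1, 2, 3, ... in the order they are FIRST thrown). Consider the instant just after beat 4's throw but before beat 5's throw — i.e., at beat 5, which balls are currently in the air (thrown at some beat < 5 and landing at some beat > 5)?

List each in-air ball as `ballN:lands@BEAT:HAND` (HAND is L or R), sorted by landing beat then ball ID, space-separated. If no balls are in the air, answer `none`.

Answer: ball2:lands@9:R ball1:lands@10:L

Derivation:
Beat 0 (L): throw ball1 h=1 -> lands@1:R; in-air after throw: [b1@1:R]
Beat 1 (R): throw ball1 h=1 -> lands@2:L; in-air after throw: [b1@2:L]
Beat 2 (L): throw ball1 h=1 -> lands@3:R; in-air after throw: [b1@3:R]
Beat 3 (R): throw ball1 h=7 -> lands@10:L; in-air after throw: [b1@10:L]
Beat 4 (L): throw ball2 h=5 -> lands@9:R; in-air after throw: [b2@9:R b1@10:L]
Beat 5 (R): throw ball3 h=1 -> lands@6:L; in-air after throw: [b3@6:L b2@9:R b1@10:L]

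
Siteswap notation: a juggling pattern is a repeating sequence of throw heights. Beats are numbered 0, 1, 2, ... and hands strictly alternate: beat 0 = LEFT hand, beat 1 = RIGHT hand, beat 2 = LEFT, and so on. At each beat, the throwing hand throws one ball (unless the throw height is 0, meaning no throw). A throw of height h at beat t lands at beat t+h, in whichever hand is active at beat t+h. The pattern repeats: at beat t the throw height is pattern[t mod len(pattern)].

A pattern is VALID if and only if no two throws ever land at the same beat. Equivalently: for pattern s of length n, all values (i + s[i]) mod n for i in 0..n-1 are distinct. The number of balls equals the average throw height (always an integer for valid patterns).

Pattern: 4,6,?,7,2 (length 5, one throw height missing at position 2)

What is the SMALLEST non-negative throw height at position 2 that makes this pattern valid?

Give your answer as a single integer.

i=0: (0 + 4) mod 5 = 4
i=1: (1 + 6) mod 5 = 2
i=2: s[i]=? (unknown)
i=3: (3 + 7) mod 5 = 0
i=4: (4 + 2) mod 5 = 1
Known residues: [0, 1, 2, 4]; need a permutation of 0..4, so missing residue r = 3
Need (2 + s) mod 5 = 3; smallest s = (3 - 2) mod 5 = 1

Answer: 1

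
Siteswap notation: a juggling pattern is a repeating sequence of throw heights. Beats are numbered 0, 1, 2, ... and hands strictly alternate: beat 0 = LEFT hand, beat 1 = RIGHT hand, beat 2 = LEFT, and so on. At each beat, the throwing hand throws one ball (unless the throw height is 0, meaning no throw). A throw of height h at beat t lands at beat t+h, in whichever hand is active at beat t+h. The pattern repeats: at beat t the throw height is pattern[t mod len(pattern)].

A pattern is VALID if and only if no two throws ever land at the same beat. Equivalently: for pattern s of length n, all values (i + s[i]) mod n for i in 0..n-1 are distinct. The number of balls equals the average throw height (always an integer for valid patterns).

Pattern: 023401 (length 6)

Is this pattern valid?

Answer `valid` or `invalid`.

Answer: invalid

Derivation:
i=0: (i + s[i]) mod n = (0 + 0) mod 6 = 0
i=1: (i + s[i]) mod n = (1 + 2) mod 6 = 3
i=2: (i + s[i]) mod n = (2 + 3) mod 6 = 5
i=3: (i + s[i]) mod n = (3 + 4) mod 6 = 1
i=4: (i + s[i]) mod n = (4 + 0) mod 6 = 4
i=5: (i + s[i]) mod n = (5 + 1) mod 6 = 0
Residues: [0, 3, 5, 1, 4, 0], distinct: False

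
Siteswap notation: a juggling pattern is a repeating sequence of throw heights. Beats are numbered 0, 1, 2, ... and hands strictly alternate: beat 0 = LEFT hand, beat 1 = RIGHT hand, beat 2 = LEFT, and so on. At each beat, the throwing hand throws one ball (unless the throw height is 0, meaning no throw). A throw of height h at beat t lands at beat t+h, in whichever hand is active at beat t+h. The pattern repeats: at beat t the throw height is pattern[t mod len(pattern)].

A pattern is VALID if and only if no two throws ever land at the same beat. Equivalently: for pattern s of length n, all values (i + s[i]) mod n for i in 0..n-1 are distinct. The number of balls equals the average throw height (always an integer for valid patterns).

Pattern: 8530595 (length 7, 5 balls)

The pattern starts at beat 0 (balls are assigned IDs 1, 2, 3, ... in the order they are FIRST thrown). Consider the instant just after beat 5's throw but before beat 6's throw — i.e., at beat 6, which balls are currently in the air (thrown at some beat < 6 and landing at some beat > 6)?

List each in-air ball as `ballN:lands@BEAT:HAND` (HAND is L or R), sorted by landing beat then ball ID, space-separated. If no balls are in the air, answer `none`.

Answer: ball1:lands@8:L ball4:lands@9:R ball3:lands@14:L

Derivation:
Beat 0 (L): throw ball1 h=8 -> lands@8:L; in-air after throw: [b1@8:L]
Beat 1 (R): throw ball2 h=5 -> lands@6:L; in-air after throw: [b2@6:L b1@8:L]
Beat 2 (L): throw ball3 h=3 -> lands@5:R; in-air after throw: [b3@5:R b2@6:L b1@8:L]
Beat 4 (L): throw ball4 h=5 -> lands@9:R; in-air after throw: [b3@5:R b2@6:L b1@8:L b4@9:R]
Beat 5 (R): throw ball3 h=9 -> lands@14:L; in-air after throw: [b2@6:L b1@8:L b4@9:R b3@14:L]
Beat 6 (L): throw ball2 h=5 -> lands@11:R; in-air after throw: [b1@8:L b4@9:R b2@11:R b3@14:L]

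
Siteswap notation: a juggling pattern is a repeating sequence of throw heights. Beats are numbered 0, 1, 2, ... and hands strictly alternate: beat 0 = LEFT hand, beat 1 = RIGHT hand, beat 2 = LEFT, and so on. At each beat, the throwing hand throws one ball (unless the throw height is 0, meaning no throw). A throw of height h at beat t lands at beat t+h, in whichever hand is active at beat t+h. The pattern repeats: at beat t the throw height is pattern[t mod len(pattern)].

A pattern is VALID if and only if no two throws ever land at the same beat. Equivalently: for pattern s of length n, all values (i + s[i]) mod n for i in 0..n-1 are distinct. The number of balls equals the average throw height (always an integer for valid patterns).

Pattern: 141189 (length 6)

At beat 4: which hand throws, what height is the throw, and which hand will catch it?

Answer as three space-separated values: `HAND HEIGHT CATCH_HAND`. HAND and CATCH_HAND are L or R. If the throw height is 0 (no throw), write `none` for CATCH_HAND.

Answer: L 8 L

Derivation:
Beat 4: 4 mod 2 = 0, so hand = L
Throw height = pattern[4 mod 6] = pattern[4] = 8
Lands at beat 4+8=12, 12 mod 2 = 0, so catch hand = L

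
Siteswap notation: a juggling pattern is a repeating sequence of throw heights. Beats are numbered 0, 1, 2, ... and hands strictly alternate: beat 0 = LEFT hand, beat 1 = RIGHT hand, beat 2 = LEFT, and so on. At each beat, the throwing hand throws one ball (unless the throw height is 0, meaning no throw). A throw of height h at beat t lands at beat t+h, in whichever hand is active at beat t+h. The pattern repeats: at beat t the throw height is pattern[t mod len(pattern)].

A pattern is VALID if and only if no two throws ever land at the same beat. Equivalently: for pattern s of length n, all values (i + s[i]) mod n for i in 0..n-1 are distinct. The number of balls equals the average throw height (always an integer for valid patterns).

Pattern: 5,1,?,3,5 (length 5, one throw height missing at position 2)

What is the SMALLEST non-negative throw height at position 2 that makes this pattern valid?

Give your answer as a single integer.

Answer: 1

Derivation:
i=0: (0 + 5) mod 5 = 0
i=1: (1 + 1) mod 5 = 2
i=2: s[i]=? (unknown)
i=3: (3 + 3) mod 5 = 1
i=4: (4 + 5) mod 5 = 4
Known residues: [0, 1, 2, 4]; need a permutation of 0..4, so missing residue r = 3
Need (2 + s) mod 5 = 3; smallest s = (3 - 2) mod 5 = 1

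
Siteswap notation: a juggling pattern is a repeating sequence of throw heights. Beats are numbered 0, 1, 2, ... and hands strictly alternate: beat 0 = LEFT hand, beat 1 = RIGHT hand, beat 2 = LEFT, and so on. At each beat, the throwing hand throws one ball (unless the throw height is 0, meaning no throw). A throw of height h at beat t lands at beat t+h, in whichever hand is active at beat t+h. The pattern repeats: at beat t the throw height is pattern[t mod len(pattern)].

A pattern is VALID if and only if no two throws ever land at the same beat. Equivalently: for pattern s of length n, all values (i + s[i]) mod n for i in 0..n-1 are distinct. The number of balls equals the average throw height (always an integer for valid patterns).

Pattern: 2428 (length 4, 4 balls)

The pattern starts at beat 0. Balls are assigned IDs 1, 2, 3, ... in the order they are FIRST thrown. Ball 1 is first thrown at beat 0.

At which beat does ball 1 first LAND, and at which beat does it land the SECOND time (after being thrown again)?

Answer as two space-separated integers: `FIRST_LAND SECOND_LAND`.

Beat 0 (L): throw ball1 h=2 -> lands@2:L; in-air after throw: [b1@2:L]
Beat 1 (R): throw ball2 h=4 -> lands@5:R; in-air after throw: [b1@2:L b2@5:R]
Beat 2 (L): throw ball1 h=2 -> lands@4:L; in-air after throw: [b1@4:L b2@5:R]
Beat 3 (R): throw ball3 h=8 -> lands@11:R; in-air after throw: [b1@4:L b2@5:R b3@11:R]
Beat 4 (L): throw ball1 h=2 -> lands@6:L; in-air after throw: [b2@5:R b1@6:L b3@11:R]
Ball 1: thrown@0 h=2 -> first land @2; rethrown@2 h=2 -> second land @4

Answer: 2 4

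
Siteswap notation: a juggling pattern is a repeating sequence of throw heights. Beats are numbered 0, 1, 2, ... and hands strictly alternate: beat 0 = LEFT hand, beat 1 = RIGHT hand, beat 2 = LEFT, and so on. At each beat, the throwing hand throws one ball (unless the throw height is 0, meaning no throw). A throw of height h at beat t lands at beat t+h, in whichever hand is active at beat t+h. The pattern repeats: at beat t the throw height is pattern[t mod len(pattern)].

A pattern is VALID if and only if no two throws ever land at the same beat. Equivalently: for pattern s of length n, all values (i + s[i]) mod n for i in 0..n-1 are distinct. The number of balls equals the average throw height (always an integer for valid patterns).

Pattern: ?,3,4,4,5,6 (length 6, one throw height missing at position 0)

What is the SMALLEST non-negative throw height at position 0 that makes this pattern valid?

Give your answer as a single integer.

Answer: 2

Derivation:
i=0: s[i]=? (unknown)
i=1: (1 + 3) mod 6 = 4
i=2: (2 + 4) mod 6 = 0
i=3: (3 + 4) mod 6 = 1
i=4: (4 + 5) mod 6 = 3
i=5: (5 + 6) mod 6 = 5
Known residues: [0, 1, 3, 4, 5]; need a permutation of 0..5, so missing residue r = 2
Need (0 + s) mod 6 = 2; smallest s = (2 - 0) mod 6 = 2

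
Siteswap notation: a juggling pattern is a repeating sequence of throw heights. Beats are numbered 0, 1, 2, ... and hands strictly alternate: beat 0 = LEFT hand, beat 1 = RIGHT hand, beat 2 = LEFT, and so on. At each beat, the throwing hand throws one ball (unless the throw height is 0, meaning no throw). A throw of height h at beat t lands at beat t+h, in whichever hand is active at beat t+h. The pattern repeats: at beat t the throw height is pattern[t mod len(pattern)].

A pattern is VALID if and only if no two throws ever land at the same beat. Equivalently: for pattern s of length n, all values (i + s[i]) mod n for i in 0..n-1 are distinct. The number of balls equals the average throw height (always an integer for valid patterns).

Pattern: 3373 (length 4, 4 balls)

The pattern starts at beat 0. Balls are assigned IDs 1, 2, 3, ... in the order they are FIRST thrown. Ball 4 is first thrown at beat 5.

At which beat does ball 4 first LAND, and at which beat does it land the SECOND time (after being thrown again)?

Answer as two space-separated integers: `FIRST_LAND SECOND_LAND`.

Answer: 8 11

Derivation:
Beat 0 (L): throw ball1 h=3 -> lands@3:R; in-air after throw: [b1@3:R]
Beat 1 (R): throw ball2 h=3 -> lands@4:L; in-air after throw: [b1@3:R b2@4:L]
Beat 2 (L): throw ball3 h=7 -> lands@9:R; in-air after throw: [b1@3:R b2@4:L b3@9:R]
Beat 3 (R): throw ball1 h=3 -> lands@6:L; in-air after throw: [b2@4:L b1@6:L b3@9:R]
Beat 4 (L): throw ball2 h=3 -> lands@7:R; in-air after throw: [b1@6:L b2@7:R b3@9:R]
Beat 5 (R): throw ball4 h=3 -> lands@8:L; in-air after throw: [b1@6:L b2@7:R b4@8:L b3@9:R]
Beat 6 (L): throw ball1 h=7 -> lands@13:R; in-air after throw: [b2@7:R b4@8:L b3@9:R b1@13:R]
Beat 7 (R): throw ball2 h=3 -> lands@10:L; in-air after throw: [b4@8:L b3@9:R b2@10:L b1@13:R]
Beat 8 (L): throw ball4 h=3 -> lands@11:R; in-air after throw: [b3@9:R b2@10:L b4@11:R b1@13:R]
Beat 9 (R): throw ball3 h=3 -> lands@12:L; in-air after throw: [b2@10:L b4@11:R b3@12:L b1@13:R]
Beat 10 (L): throw ball2 h=7 -> lands@17:R; in-air after throw: [b4@11:R b3@12:L b1@13:R b2@17:R]
Beat 11 (R): throw ball4 h=3 -> lands@14:L; in-air after throw: [b3@12:L b1@13:R b4@14:L b2@17:R]
Ball 4: thrown@5 h=3 -> first land @8; rethrown@8 h=3 -> second land @11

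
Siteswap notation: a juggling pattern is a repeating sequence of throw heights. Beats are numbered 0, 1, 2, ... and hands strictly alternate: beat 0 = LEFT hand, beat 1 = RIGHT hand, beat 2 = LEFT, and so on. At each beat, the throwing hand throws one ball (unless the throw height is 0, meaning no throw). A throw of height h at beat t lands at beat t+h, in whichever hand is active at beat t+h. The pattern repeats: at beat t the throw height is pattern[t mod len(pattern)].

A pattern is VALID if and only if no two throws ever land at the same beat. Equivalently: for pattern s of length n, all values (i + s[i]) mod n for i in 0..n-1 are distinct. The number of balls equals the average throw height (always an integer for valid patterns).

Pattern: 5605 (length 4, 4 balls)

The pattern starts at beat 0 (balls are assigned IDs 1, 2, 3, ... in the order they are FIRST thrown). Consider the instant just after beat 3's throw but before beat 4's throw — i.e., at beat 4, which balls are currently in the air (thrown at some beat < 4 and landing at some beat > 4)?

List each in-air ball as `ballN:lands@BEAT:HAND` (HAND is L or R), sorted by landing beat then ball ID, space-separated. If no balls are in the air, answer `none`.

Answer: ball1:lands@5:R ball2:lands@7:R ball3:lands@8:L

Derivation:
Beat 0 (L): throw ball1 h=5 -> lands@5:R; in-air after throw: [b1@5:R]
Beat 1 (R): throw ball2 h=6 -> lands@7:R; in-air after throw: [b1@5:R b2@7:R]
Beat 3 (R): throw ball3 h=5 -> lands@8:L; in-air after throw: [b1@5:R b2@7:R b3@8:L]
Beat 4 (L): throw ball4 h=5 -> lands@9:R; in-air after throw: [b1@5:R b2@7:R b3@8:L b4@9:R]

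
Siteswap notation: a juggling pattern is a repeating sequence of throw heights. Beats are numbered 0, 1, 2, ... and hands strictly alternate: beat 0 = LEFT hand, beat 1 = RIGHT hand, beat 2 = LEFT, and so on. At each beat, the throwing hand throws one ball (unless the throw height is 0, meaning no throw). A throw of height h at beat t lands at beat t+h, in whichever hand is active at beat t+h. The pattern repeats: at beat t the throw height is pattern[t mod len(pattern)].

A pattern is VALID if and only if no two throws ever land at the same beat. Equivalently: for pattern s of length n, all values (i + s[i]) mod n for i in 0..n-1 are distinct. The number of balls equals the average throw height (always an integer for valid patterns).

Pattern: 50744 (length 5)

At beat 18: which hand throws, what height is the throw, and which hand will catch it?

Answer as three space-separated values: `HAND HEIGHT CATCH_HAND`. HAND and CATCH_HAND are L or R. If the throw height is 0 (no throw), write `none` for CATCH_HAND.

Beat 18: 18 mod 2 = 0, so hand = L
Throw height = pattern[18 mod 5] = pattern[3] = 4
Lands at beat 18+4=22, 22 mod 2 = 0, so catch hand = L

Answer: L 4 L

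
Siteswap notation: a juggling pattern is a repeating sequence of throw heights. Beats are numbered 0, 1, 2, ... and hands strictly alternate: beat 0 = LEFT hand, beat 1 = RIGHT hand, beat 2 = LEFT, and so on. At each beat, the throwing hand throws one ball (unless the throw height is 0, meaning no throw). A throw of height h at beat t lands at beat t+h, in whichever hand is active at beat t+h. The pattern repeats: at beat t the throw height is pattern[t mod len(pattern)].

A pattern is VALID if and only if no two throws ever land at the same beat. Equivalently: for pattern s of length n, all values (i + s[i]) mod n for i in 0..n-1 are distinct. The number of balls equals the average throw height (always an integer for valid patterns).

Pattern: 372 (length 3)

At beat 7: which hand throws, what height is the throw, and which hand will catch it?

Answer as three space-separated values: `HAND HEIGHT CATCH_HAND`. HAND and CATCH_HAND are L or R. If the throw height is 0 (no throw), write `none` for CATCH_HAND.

Beat 7: 7 mod 2 = 1, so hand = R
Throw height = pattern[7 mod 3] = pattern[1] = 7
Lands at beat 7+7=14, 14 mod 2 = 0, so catch hand = L

Answer: R 7 L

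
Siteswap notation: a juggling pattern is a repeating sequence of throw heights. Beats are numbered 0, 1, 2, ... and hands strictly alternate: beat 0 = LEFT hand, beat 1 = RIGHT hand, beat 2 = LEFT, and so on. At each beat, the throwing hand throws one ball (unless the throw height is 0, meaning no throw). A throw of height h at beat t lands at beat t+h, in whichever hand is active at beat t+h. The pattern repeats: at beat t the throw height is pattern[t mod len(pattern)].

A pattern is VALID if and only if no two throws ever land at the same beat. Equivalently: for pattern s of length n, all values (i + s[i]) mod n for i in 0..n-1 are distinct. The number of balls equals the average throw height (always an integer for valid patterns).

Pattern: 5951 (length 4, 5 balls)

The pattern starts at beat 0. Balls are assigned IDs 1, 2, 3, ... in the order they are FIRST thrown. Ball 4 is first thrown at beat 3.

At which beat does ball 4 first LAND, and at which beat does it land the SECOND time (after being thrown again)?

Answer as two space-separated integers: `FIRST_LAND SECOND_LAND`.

Answer: 4 9

Derivation:
Beat 0 (L): throw ball1 h=5 -> lands@5:R; in-air after throw: [b1@5:R]
Beat 1 (R): throw ball2 h=9 -> lands@10:L; in-air after throw: [b1@5:R b2@10:L]
Beat 2 (L): throw ball3 h=5 -> lands@7:R; in-air after throw: [b1@5:R b3@7:R b2@10:L]
Beat 3 (R): throw ball4 h=1 -> lands@4:L; in-air after throw: [b4@4:L b1@5:R b3@7:R b2@10:L]
Beat 4 (L): throw ball4 h=5 -> lands@9:R; in-air after throw: [b1@5:R b3@7:R b4@9:R b2@10:L]
Beat 5 (R): throw ball1 h=9 -> lands@14:L; in-air after throw: [b3@7:R b4@9:R b2@10:L b1@14:L]
Beat 6 (L): throw ball5 h=5 -> lands@11:R; in-air after throw: [b3@7:R b4@9:R b2@10:L b5@11:R b1@14:L]
Beat 7 (R): throw ball3 h=1 -> lands@8:L; in-air after throw: [b3@8:L b4@9:R b2@10:L b5@11:R b1@14:L]
Beat 8 (L): throw ball3 h=5 -> lands@13:R; in-air after throw: [b4@9:R b2@10:L b5@11:R b3@13:R b1@14:L]
Beat 9 (R): throw ball4 h=9 -> lands@18:L; in-air after throw: [b2@10:L b5@11:R b3@13:R b1@14:L b4@18:L]
Ball 4: thrown@3 h=1 -> first land @4; rethrown@4 h=5 -> second land @9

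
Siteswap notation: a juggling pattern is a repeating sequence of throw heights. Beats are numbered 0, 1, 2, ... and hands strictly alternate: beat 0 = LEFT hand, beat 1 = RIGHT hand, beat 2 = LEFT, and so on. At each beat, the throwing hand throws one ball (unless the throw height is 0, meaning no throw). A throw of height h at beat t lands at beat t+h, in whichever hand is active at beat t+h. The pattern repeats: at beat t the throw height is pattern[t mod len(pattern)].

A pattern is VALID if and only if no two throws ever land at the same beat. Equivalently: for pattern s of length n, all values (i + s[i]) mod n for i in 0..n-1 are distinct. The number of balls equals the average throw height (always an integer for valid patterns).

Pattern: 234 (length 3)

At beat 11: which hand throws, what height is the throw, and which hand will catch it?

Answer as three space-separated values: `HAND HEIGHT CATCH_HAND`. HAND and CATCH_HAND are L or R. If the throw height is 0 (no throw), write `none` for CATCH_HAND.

Answer: R 4 R

Derivation:
Beat 11: 11 mod 2 = 1, so hand = R
Throw height = pattern[11 mod 3] = pattern[2] = 4
Lands at beat 11+4=15, 15 mod 2 = 1, so catch hand = R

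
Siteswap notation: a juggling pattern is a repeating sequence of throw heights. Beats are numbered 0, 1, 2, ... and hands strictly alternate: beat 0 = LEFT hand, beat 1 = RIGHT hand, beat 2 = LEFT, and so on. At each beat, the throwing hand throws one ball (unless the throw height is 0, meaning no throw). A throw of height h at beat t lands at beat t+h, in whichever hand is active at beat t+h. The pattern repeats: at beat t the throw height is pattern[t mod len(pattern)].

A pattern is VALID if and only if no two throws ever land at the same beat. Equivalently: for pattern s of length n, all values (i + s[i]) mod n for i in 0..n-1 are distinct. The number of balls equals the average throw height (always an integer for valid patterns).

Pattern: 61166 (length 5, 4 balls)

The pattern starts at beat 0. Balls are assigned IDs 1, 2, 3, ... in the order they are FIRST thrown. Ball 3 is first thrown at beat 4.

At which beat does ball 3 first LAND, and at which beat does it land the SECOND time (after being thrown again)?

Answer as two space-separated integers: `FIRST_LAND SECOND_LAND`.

Answer: 10 16

Derivation:
Beat 0 (L): throw ball1 h=6 -> lands@6:L; in-air after throw: [b1@6:L]
Beat 1 (R): throw ball2 h=1 -> lands@2:L; in-air after throw: [b2@2:L b1@6:L]
Beat 2 (L): throw ball2 h=1 -> lands@3:R; in-air after throw: [b2@3:R b1@6:L]
Beat 3 (R): throw ball2 h=6 -> lands@9:R; in-air after throw: [b1@6:L b2@9:R]
Beat 4 (L): throw ball3 h=6 -> lands@10:L; in-air after throw: [b1@6:L b2@9:R b3@10:L]
Beat 5 (R): throw ball4 h=6 -> lands@11:R; in-air after throw: [b1@6:L b2@9:R b3@10:L b4@11:R]
Beat 6 (L): throw ball1 h=1 -> lands@7:R; in-air after throw: [b1@7:R b2@9:R b3@10:L b4@11:R]
Beat 7 (R): throw ball1 h=1 -> lands@8:L; in-air after throw: [b1@8:L b2@9:R b3@10:L b4@11:R]
Beat 8 (L): throw ball1 h=6 -> lands@14:L; in-air after throw: [b2@9:R b3@10:L b4@11:R b1@14:L]
Beat 9 (R): throw ball2 h=6 -> lands@15:R; in-air after throw: [b3@10:L b4@11:R b1@14:L b2@15:R]
Beat 10 (L): throw ball3 h=6 -> lands@16:L; in-air after throw: [b4@11:R b1@14:L b2@15:R b3@16:L]
Beat 11 (R): throw ball4 h=1 -> lands@12:L; in-air after throw: [b4@12:L b1@14:L b2@15:R b3@16:L]
Beat 12 (L): throw ball4 h=1 -> lands@13:R; in-air after throw: [b4@13:R b1@14:L b2@15:R b3@16:L]
Beat 13 (R): throw ball4 h=6 -> lands@19:R; in-air after throw: [b1@14:L b2@15:R b3@16:L b4@19:R]
Beat 14 (L): throw ball1 h=6 -> lands@20:L; in-air after throw: [b2@15:R b3@16:L b4@19:R b1@20:L]
Beat 15 (R): throw ball2 h=6 -> lands@21:R; in-air after throw: [b3@16:L b4@19:R b1@20:L b2@21:R]
Ball 3: thrown@4 h=6 -> first land @10; rethrown@10 h=6 -> second land @16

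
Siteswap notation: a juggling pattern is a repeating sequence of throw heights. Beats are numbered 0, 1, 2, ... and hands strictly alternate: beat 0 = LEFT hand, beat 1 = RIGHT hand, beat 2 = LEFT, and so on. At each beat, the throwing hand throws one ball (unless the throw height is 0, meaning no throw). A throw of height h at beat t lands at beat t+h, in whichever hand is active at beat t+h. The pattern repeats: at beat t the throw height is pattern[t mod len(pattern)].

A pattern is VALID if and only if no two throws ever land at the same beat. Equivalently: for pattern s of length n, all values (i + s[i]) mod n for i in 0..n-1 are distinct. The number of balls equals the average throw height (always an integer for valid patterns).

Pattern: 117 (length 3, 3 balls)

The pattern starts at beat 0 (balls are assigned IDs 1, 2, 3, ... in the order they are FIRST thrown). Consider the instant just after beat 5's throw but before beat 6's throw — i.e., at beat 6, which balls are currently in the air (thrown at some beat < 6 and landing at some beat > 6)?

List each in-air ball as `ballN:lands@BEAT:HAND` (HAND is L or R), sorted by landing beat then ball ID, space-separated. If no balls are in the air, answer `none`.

Beat 0 (L): throw ball1 h=1 -> lands@1:R; in-air after throw: [b1@1:R]
Beat 1 (R): throw ball1 h=1 -> lands@2:L; in-air after throw: [b1@2:L]
Beat 2 (L): throw ball1 h=7 -> lands@9:R; in-air after throw: [b1@9:R]
Beat 3 (R): throw ball2 h=1 -> lands@4:L; in-air after throw: [b2@4:L b1@9:R]
Beat 4 (L): throw ball2 h=1 -> lands@5:R; in-air after throw: [b2@5:R b1@9:R]
Beat 5 (R): throw ball2 h=7 -> lands@12:L; in-air after throw: [b1@9:R b2@12:L]
Beat 6 (L): throw ball3 h=1 -> lands@7:R; in-air after throw: [b3@7:R b1@9:R b2@12:L]

Answer: ball1:lands@9:R ball2:lands@12:L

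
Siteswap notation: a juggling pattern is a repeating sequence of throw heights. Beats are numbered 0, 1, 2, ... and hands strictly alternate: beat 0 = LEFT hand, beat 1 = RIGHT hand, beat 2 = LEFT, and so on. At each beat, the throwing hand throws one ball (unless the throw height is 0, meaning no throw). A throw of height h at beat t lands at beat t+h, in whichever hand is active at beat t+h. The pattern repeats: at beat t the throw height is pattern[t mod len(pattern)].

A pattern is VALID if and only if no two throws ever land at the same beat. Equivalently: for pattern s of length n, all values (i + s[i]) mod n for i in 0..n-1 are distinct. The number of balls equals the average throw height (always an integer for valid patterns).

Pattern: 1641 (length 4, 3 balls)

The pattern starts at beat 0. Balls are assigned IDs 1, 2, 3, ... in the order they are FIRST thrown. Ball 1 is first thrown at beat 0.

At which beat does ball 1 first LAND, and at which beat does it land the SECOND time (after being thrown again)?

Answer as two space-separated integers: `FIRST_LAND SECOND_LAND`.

Beat 0 (L): throw ball1 h=1 -> lands@1:R; in-air after throw: [b1@1:R]
Beat 1 (R): throw ball1 h=6 -> lands@7:R; in-air after throw: [b1@7:R]
Beat 2 (L): throw ball2 h=4 -> lands@6:L; in-air after throw: [b2@6:L b1@7:R]
Beat 3 (R): throw ball3 h=1 -> lands@4:L; in-air after throw: [b3@4:L b2@6:L b1@7:R]
Beat 4 (L): throw ball3 h=1 -> lands@5:R; in-air after throw: [b3@5:R b2@6:L b1@7:R]
Beat 5 (R): throw ball3 h=6 -> lands@11:R; in-air after throw: [b2@6:L b1@7:R b3@11:R]
Beat 6 (L): throw ball2 h=4 -> lands@10:L; in-air after throw: [b1@7:R b2@10:L b3@11:R]
Beat 7 (R): throw ball1 h=1 -> lands@8:L; in-air after throw: [b1@8:L b2@10:L b3@11:R]
Ball 1: thrown@0 h=1 -> first land @1; rethrown@1 h=6 -> second land @7

Answer: 1 7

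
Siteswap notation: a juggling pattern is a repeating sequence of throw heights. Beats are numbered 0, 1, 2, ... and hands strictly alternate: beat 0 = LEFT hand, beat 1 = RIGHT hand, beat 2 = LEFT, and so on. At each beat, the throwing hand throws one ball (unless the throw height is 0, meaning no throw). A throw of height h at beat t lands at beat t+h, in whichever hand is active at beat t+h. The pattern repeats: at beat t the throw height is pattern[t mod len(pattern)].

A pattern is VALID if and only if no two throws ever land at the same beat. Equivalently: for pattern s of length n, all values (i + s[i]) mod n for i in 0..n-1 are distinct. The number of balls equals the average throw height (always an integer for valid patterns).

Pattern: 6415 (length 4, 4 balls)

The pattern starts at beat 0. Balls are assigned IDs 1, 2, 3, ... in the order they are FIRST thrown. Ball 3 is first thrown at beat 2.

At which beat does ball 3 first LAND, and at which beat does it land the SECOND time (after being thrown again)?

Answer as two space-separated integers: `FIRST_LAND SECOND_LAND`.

Answer: 3 8

Derivation:
Beat 0 (L): throw ball1 h=6 -> lands@6:L; in-air after throw: [b1@6:L]
Beat 1 (R): throw ball2 h=4 -> lands@5:R; in-air after throw: [b2@5:R b1@6:L]
Beat 2 (L): throw ball3 h=1 -> lands@3:R; in-air after throw: [b3@3:R b2@5:R b1@6:L]
Beat 3 (R): throw ball3 h=5 -> lands@8:L; in-air after throw: [b2@5:R b1@6:L b3@8:L]
Beat 4 (L): throw ball4 h=6 -> lands@10:L; in-air after throw: [b2@5:R b1@6:L b3@8:L b4@10:L]
Beat 5 (R): throw ball2 h=4 -> lands@9:R; in-air after throw: [b1@6:L b3@8:L b2@9:R b4@10:L]
Beat 6 (L): throw ball1 h=1 -> lands@7:R; in-air after throw: [b1@7:R b3@8:L b2@9:R b4@10:L]
Beat 7 (R): throw ball1 h=5 -> lands@12:L; in-air after throw: [b3@8:L b2@9:R b4@10:L b1@12:L]
Beat 8 (L): throw ball3 h=6 -> lands@14:L; in-air after throw: [b2@9:R b4@10:L b1@12:L b3@14:L]
Ball 3: thrown@2 h=1 -> first land @3; rethrown@3 h=5 -> second land @8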